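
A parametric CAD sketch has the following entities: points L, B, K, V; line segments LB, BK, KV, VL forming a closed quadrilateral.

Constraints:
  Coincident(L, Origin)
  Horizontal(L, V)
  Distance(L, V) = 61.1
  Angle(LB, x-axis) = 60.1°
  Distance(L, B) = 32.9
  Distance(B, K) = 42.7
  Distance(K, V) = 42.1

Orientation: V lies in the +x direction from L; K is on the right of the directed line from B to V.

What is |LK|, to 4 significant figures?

25.48

Checks: |BK| = 42.70 ✓; |KV| = 42.10 ✓.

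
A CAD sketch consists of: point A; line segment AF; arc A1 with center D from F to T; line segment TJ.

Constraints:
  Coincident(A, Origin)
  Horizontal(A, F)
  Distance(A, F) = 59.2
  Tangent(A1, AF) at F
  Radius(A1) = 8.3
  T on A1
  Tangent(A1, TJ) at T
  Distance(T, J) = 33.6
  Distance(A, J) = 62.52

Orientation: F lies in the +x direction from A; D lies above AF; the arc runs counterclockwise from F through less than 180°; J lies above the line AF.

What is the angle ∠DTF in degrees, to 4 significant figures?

28.06°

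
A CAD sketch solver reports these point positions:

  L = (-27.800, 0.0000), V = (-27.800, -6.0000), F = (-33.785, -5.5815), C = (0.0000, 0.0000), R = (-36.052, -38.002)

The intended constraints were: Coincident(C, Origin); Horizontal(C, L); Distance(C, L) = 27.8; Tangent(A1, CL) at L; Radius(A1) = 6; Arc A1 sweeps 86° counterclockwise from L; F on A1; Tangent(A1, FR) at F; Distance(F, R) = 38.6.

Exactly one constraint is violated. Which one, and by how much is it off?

Distance(F, R) = 38.6 — off by 6.10.

C = (0.00, 0.00) ✓; C.y = 0.00, L.y = 0.00 ✓; |CL| = 27.80 ✓; ∠(VL, LC) = 90.00° ✓; |VL| = 6.000 ✓; bearing(V→F) − bearing(V→L) = 86.00° ✓; |VF| = 6.000 ✓; ∠(VF, FR) = 90.00° ✓; |FR| = 32.50 ✗.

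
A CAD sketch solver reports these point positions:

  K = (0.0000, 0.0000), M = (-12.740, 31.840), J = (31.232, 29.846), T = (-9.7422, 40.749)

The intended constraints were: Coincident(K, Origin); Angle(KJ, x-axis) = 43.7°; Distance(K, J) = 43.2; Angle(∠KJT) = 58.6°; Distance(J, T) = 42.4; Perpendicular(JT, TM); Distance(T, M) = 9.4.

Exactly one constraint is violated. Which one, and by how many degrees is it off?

Perpendicular(JT, TM) — off by 3.70°.

K = (0.00, 0.00) ✓; KJ at 43.70° ✓; |KJ| = 43.20 ✓; ∠KJT = 58.60° ✓; |JT| = 42.40 ✓; ∠(JT, TM) = 86.30° ✗; |TM| = 9.400 ✓.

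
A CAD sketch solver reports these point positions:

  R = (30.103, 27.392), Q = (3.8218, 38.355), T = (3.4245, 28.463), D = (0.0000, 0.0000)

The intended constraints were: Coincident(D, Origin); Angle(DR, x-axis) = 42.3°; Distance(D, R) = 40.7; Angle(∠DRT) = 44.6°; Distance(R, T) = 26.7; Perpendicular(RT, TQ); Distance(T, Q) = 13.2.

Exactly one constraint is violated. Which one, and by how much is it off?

Distance(T, Q) = 13.2 — off by 3.30.

D = (0.00, 0.00) ✓; DR at 42.30° ✓; |DR| = 40.70 ✓; ∠DRT = 44.60° ✓; |RT| = 26.70 ✓; ∠(RT, TQ) = 90.00° ✓; |TQ| = 9.900 ✗.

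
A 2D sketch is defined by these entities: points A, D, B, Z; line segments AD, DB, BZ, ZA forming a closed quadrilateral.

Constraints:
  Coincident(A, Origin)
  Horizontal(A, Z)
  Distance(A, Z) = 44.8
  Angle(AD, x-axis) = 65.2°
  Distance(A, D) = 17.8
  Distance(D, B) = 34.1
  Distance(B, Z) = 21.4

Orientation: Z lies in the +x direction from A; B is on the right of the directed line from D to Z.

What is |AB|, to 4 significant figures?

29.44

Checks: |DB| = 34.10 ✓; |BZ| = 21.40 ✓.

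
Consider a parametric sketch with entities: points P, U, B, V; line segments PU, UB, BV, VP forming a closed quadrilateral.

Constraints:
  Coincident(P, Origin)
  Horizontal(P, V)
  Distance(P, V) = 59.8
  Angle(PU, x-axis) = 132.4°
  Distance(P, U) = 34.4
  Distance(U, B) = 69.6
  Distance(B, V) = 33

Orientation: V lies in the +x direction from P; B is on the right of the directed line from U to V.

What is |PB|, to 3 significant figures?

36.2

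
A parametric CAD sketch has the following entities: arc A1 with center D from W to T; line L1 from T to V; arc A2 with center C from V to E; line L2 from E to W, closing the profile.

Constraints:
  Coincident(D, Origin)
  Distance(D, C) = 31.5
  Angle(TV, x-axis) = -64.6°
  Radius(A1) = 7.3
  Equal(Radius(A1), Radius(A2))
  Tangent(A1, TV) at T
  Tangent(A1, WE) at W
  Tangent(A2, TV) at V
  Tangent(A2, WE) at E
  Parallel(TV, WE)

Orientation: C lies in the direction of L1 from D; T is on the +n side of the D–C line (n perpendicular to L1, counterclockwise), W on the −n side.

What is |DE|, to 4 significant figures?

32.33

Tangency of A1 to both parallel lines with radius 7.3 puts T and W at D ± 7.3·n: T = (6.594, 3.131), W = (-6.594, -3.131). Equal radii place V and E the same way about C: V = C + 7.3·n = (20.11, -25.32), E = C − 7.3·n = (6.917, -31.59). Then |DE| = |E − D| = 32.33.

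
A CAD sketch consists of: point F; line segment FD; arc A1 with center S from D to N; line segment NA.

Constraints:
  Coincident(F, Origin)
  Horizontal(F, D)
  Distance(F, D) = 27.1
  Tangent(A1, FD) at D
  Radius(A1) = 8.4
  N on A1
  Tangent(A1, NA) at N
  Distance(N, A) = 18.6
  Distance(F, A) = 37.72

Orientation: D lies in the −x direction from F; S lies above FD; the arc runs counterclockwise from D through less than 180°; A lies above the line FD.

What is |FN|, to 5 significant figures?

21.951

F is at the origin; FD is horizontal with |FD| = 27.1 and D on the −x side, so D = (-27.100, 0.0000). The tangent condition forces SD to be normal to FD, so S = D + (0, 8.4) = (-27.100, 8.4000). Since SN ⟂ NA (tangency), |SA| = √(8.4² + 18.6²) = 20.409 regardless of where N sits on A1. So A lies on both circle(F, 37.72) and circle(S, 20.409); the above-FD intersection is A = (-24.538, 28.647). N is the foot of the tangent from A: N = (-19.071, 10.869).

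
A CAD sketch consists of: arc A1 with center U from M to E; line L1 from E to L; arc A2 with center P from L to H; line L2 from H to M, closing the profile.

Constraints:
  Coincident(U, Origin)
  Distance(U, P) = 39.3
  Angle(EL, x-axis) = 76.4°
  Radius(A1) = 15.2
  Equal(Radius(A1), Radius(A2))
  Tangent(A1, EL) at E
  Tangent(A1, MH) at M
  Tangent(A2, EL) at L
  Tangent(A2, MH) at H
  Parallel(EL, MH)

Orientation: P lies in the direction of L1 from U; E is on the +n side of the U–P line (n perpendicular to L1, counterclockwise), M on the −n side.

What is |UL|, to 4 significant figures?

42.14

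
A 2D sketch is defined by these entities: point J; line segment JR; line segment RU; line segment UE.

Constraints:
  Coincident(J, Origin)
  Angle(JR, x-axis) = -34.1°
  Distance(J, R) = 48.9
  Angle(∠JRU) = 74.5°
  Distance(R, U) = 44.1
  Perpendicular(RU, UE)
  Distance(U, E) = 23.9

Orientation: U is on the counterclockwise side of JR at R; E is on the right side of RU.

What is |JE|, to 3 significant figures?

77.5

∠JRU = 74.5°, so RU runs at -34.1° + (180° − 74.5°) = 71.4° from the x-axis; with |RU| = 44.1, U = R + 44.1·(cos 71.4°, sin 71.4°) = (54.6, 14.4). The perpendicularity gives UE at right angles to RU; with |UE| = 23.9 on the right of RU, E = U + 23.9·(0.948, -0.319) = (77.2, 6.76). Then |JE| = |E − J| = 77.5.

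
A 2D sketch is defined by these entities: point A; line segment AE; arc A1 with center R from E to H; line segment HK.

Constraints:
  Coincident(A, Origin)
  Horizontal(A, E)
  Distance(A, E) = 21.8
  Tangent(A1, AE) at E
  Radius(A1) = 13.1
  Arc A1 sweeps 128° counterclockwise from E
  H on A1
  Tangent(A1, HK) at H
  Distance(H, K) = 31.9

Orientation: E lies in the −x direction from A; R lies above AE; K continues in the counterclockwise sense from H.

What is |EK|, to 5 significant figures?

47.231

A is at the origin; A and E share the same y with |AE| = 21.8 and E on the −x side, so E = (-21.800, 0.0000). Since A1 is tangent to AE there, RE ⟂ AE, so R = E + (0, 13.1) = (-21.800, 13.100). On A1, E sits at bearing -90° from R; a 128° counterclockwise sweep puts H at bearing 38°, so H = R + 13.1·(cos 38°, sin 38°) = (-11.477, 21.165). Tangency of A1 to HK means the radius RH is perpendicular to HK, so HK runs along (−sin 38°, cos 38°); with |HK| = 31.9, K = (-31.117, 46.303). Then |EK| = |K − E| = 47.231.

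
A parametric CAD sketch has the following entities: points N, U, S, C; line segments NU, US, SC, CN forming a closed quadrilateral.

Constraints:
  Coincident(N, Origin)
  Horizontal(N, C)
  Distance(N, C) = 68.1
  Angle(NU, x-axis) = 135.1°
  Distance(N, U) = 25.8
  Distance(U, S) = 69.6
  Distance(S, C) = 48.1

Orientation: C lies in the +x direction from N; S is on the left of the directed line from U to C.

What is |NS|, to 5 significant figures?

63.562

Checks: |US| = 69.60 ✓; |SC| = 48.10 ✓.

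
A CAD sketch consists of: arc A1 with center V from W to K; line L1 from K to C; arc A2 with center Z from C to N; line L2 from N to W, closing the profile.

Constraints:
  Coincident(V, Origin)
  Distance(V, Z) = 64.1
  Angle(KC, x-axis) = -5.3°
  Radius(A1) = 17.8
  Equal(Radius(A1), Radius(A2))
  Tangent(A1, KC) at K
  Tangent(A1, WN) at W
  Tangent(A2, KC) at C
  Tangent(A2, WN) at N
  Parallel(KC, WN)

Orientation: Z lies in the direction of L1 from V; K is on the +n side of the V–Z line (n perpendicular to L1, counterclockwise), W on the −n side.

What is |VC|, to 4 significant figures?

66.53

The slot axis is L1's direction at -5.3°, so u = (cos -5.3°, sin -5.3°) = (0.9957, -0.09237) and n = (−sin -5.3°, cos -5.3°) = (0.09237, 0.9957). V is at the origin and Z lies 64.1 along u from V, so Z = 64.1·u = (63.83, -5.921). Tangency of A1 to both parallel lines with radius 17.8 puts K and W at V ± 17.8·n: K = (1.644, 17.72), W = (-1.644, -17.72). Equal radii place C and N the same way about Z: C = Z + 17.8·n = (65.47, 11.80), N = Z − 17.8·n = (62.18, -23.64). Then |VC| = |C − V| = 66.53.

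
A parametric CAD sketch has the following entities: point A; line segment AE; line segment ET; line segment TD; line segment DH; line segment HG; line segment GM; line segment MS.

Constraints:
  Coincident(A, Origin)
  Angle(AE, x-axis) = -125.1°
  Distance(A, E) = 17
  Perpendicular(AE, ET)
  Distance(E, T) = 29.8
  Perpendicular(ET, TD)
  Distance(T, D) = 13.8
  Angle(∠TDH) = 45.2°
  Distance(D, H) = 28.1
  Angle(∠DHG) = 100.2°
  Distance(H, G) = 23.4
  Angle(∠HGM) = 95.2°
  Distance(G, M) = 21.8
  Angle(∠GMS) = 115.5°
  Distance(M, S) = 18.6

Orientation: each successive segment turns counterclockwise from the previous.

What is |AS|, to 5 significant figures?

42.894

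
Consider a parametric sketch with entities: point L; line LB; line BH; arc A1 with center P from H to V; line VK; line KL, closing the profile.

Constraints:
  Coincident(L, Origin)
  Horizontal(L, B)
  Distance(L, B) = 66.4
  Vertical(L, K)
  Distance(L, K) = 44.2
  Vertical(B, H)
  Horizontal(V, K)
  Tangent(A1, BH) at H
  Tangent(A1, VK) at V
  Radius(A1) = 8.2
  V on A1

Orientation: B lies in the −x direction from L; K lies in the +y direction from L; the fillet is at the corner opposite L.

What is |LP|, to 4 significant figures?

68.43

L is at the origin; L and B share the same y with |LB| = 66.4 and B on the −x side, so B = (-66.40, 0.000). LK is vertical with |LK| = 44.2 and K on the +y side, so K = (0.000, 44.20). The virtual corner opposite L is at (-66.40, 44.20). Since A1 is tangent to BH there, PH ⟂ BH and tangency of A1 to VK means the radius PV is perpendicular to VK, with radius 8.2, so the center P sits 8.2 in from both sides at P = (-58.20, 36.00). Then |LP| = |P − L| = 68.43.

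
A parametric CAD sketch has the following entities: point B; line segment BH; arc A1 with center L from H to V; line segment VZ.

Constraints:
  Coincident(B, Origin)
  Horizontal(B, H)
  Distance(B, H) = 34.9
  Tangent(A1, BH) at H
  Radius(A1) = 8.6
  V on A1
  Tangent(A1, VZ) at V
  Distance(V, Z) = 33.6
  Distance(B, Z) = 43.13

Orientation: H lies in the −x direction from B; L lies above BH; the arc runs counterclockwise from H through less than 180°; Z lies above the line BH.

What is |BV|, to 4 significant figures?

27.34

B is at the origin; B and H share the same y with |BH| = 34.9 and H on the −x side, so H = (-34.90, 0.000). The tangent condition forces LH to be normal to BH, so L = H + (0, 8.6) = (-34.90, 8.600). Since LV ⟂ VZ (tangency), |LZ| = √(8.6² + 33.6²) = 34.68 regardless of where V sits on A1. So Z lies on both circle(B, 43.13) and circle(L, 34.68); the above-BH intersection is Z = (-18.30, 39.05). V is the foot of the tangent from Z: V = (-26.56, 6.485).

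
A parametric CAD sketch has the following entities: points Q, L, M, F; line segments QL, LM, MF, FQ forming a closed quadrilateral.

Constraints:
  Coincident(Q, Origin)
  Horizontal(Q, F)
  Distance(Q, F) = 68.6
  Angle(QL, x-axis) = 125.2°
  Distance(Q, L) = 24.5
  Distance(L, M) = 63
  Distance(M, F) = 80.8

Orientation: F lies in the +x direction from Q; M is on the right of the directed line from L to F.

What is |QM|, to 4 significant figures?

41.54

Q is at the origin; QF is horizontal with |QF| = 68.6 and F in +x, so F = (68.6, 0). QL runs at 125.2° with |QL| = 24.5, so L = (-14.12, 20.02). M is determined by |LM| = 63.0 and |MF| = 80.8 together: it lies at the intersection of circle(L, 63.0) and circle(F, 80.8). With |LF| = 85.11, the foot of the radical line on LF is 27.52 from L and the perpendicular offset is √(63.0² − 27.52²) = 56.67. Taking the right-of-LF solution: M = (-0.7072, -41.54).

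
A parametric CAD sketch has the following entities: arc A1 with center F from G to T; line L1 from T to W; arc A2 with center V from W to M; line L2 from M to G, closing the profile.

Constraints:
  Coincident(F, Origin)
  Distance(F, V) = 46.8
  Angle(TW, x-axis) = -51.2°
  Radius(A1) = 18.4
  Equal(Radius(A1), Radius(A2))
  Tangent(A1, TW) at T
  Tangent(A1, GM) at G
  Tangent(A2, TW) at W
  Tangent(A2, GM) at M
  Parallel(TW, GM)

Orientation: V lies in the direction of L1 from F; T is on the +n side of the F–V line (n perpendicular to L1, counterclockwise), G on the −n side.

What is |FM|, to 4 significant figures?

50.29

The slot axis is L1's direction at -51.2°, so u = (cos -51.2°, sin -51.2°) = (0.6266, -0.7793) and n = (−sin -51.2°, cos -51.2°) = (0.7793, 0.6266). F is at the origin and V lies 46.8 along u from F, so V = 46.8·u = (29.33, -36.47). Tangency of A1 to both parallel lines with radius 18.4 puts T and G at F ± 18.4·n: T = (14.34, 11.53), G = (-14.34, -11.53). Equal radii place W and M the same way about V: W = V + 18.4·n = (43.66, -24.94), M = V − 18.4·n = (14.99, -48.00). Then |FM| = |M − F| = 50.29.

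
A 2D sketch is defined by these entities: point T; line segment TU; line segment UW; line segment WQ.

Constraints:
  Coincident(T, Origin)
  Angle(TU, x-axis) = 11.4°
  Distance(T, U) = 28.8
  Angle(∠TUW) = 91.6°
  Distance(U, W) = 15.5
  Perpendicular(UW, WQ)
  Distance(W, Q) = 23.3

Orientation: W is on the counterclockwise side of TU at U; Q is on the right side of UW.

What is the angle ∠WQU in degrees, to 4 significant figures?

33.63°

T is at the origin; TU runs at 11.4° with length 28.8, so U = 28.8·(cos 11.4°, sin 11.4°) = (28.23, 5.693). ∠TUW = 91.6°, so UW runs at 11.4° + (180° − 91.6°) = 99.80° from the x-axis; with |UW| = 15.5, W = U + 15.5·(cos 99.80°, sin 99.80°) = (25.59, 20.97). The perpendicularity gives WQ at right angles to UW; with |WQ| = 23.3 on the right of UW, Q = W + 23.3·(0.9854, 0.1702) = (48.55, 24.93). Then cos ∠WQU = QW·QU / (|QW||QU|), giving 33.63°.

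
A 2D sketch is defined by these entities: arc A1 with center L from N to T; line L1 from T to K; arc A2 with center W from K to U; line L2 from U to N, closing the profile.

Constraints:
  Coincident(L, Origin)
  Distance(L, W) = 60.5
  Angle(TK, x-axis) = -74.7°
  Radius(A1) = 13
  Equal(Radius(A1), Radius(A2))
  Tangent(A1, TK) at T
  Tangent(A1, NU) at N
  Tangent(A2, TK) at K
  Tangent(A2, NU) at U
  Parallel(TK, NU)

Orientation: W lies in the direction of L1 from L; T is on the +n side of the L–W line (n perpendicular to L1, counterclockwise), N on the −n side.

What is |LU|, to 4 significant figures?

61.88

The slot axis is L1's direction at -74.7°, so u = (cos -74.7°, sin -74.7°) = (0.2639, -0.9646) and n = (−sin -74.7°, cos -74.7°) = (0.9646, 0.2639). L is at the origin and W lies 60.5 along u from L, so W = 60.5·u = (15.96, -58.36). Tangency of A1 to both parallel lines with radius 13.0 puts T and N at L ± 13.0·n: T = (12.54, 3.430), N = (-12.54, -3.430). Equal radii place K and U the same way about W: K = W + 13.0·n = (28.50, -54.93), U = W − 13.0·n = (3.425, -61.79). Then |LU| = |U − L| = 61.88.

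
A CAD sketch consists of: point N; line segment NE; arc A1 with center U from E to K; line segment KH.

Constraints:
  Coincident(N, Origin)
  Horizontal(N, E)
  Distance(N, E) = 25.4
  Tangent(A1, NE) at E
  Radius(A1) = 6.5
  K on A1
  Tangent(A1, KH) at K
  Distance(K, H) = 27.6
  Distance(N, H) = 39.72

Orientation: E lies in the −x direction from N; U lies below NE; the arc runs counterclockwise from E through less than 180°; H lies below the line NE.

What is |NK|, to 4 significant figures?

32.64

N is at the origin; NE is horizontal with |NE| = 25.4 and E on the −x side, so E = (-25.40, 0.000). The tangent condition forces UE to be normal to NE, so U = E + (0, -6.5) = (-25.40, -6.500). Since UK ⟂ KH (tangency), |UH| = √(6.5² + 27.6²) = 28.36 regardless of where K sits on A1. So H lies on both circle(N, 39.72) and circle(U, 28.36); the below-NE intersection is H = (-19.98, -34.33). K is the foot of the tangent from H: K = (-31.33, -9.173).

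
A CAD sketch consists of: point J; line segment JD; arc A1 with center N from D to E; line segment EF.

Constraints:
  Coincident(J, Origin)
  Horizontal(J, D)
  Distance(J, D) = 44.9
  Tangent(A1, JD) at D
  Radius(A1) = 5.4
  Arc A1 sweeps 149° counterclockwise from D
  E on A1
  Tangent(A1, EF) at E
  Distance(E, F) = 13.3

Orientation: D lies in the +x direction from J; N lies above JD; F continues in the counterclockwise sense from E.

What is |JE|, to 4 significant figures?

48.72

J is at the origin; J and D share the same y with |JD| = 44.9 and D on the +x side, so D = (44.90, 0.000). A1 meets JD tangentially, so ND is at right angles to JD, so N = D + (0, 5.4) = (44.90, 5.400). On A1, D sits at bearing -90° from N; a 149° counterclockwise sweep puts E at bearing 59°, so E = N + 5.4·(cos 59°, sin 59°) = (47.68, 10.03). Then |JE| = |E − J| = 48.72.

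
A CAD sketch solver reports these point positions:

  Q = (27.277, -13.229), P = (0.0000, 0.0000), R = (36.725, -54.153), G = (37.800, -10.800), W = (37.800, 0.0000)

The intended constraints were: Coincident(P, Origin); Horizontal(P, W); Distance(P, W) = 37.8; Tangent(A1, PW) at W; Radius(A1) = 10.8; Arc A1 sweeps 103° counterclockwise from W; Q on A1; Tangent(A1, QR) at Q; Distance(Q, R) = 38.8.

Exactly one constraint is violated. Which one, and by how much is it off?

Distance(Q, R) = 38.8 — off by 3.20.

P = (0.00, 0.00) ✓; P.y = 0.00, W.y = 0.00 ✓; |PW| = 37.80 ✓; ∠(GW, WP) = 90.00° ✓; |GW| = 10.80 ✓; bearing(G→Q) − bearing(G→W) = 103.0° ✓; |GQ| = 10.80 ✓; ∠(GQ, QR) = 90.00° ✓; |QR| = 42.00 ✗.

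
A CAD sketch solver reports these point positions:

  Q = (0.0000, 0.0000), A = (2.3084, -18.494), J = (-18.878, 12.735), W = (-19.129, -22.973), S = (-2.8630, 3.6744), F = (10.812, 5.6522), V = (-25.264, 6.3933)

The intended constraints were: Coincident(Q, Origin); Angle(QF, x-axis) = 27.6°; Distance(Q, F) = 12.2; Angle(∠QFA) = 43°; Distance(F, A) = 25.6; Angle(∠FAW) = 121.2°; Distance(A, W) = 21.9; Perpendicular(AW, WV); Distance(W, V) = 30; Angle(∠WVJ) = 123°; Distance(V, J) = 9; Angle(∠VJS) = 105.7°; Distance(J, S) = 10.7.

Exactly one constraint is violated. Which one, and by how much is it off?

Distance(J, S) = 10.7 — off by 7.70.

Q = (0.00, 0.00) ✓; QF at 27.60° ✓; |QF| = 12.20 ✓; ∠QFA = 43.00° ✓; |FA| = 25.60 ✓; ∠FAW = 121.2° ✓; |AW| = 21.90 ✓; ∠(AW, WV) = 90.00° ✓; |WV| = 30.00 ✓; ∠WVJ = 123.0° ✓; |VJ| = 9.000 ✓; ∠VJS = 105.7° ✓; |JS| = 18.40 ✗.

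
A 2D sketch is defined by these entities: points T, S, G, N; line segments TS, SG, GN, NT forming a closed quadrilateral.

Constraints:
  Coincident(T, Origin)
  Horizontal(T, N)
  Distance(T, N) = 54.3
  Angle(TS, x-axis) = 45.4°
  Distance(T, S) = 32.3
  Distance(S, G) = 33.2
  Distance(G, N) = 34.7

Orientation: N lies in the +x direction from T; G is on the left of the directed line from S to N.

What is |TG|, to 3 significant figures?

64.0

T is at the origin; TN is horizontal with |TN| = 54.3 and N in +x, so N = (54.3, 0). TS runs at 45.4° with |TS| = 32.3, so S = (22.7, 23.0). G is determined by |SG| = 33.2 and |GN| = 34.7 together: it lies at the intersection of circle(S, 33.2) and circle(N, 34.7). With |SN| = 39.1, the foot of the radical line on SN is 18.2 from S and the perpendicular offset is √(33.2² − 18.2²) = 27.7. Taking the left-of-SN solution: G = (53.8, 34.7).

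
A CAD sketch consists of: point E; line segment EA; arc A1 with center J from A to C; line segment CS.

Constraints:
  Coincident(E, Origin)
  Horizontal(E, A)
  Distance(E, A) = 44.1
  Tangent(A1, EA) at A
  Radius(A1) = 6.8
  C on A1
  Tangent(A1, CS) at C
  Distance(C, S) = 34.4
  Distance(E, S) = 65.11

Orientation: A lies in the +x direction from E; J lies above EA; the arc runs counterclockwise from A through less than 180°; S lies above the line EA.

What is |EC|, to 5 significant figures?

51.366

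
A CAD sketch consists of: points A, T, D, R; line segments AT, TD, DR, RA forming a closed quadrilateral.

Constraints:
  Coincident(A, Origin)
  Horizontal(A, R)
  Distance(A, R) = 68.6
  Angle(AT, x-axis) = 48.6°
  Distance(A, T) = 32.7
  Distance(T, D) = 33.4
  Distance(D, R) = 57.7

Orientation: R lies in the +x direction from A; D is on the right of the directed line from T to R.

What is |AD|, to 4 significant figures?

13.48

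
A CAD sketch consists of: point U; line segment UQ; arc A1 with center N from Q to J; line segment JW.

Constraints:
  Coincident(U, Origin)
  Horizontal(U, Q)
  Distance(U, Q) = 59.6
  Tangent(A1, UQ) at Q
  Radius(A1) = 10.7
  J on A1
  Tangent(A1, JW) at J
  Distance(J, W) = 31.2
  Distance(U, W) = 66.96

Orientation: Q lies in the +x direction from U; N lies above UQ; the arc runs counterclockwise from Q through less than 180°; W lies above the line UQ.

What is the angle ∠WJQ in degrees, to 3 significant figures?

119°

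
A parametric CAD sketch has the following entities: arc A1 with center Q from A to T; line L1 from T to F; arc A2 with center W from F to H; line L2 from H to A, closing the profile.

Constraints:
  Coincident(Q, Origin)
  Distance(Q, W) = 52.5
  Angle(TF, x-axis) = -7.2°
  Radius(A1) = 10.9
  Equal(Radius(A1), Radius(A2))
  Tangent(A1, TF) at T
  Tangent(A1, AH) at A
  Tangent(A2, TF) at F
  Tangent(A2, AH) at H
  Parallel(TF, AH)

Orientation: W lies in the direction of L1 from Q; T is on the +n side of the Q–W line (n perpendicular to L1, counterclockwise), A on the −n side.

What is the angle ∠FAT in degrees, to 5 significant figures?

67.450°

The slot axis is L1's direction at -7.2°, so u = (cos -7.2°, sin -7.2°) = (0.99211, -0.12533) and n = (−sin -7.2°, cos -7.2°) = (0.12533, 0.99211). Q is at the origin and W lies 52.5 along u from Q, so W = 52.5·u = (52.086, -6.5800). Tangency of A1 to both parallel lines with radius 10.9 puts T and A at Q ± 10.9·n: T = (1.3661, 10.814), A = (-1.3661, -10.814). Equal radii place F and H the same way about W: F = W + 10.9·n = (53.452, 4.2341), H = W − 10.9·n = (50.720, -17.394). Then cos ∠FAT = AF·AT / (|AF||AT|), giving 67.450°.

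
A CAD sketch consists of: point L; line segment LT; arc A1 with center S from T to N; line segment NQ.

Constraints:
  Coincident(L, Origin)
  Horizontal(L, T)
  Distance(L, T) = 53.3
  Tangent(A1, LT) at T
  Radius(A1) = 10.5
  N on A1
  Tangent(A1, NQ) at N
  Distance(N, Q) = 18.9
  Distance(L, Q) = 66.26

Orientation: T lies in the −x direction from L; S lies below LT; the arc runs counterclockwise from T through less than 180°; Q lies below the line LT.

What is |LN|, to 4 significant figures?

64.80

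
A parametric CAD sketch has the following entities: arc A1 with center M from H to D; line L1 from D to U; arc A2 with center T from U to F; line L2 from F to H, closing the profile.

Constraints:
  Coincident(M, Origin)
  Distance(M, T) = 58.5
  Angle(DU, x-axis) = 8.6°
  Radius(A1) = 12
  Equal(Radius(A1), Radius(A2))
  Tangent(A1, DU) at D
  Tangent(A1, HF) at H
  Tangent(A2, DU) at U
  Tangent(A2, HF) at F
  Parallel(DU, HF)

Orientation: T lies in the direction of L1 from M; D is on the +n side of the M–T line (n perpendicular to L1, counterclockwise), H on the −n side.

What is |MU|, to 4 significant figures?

59.72

The slot axis is L1's direction at 8.6°, so u = (cos 8.6°, sin 8.6°) = (0.9888, 0.1495) and n = (−sin 8.6°, cos 8.6°) = (-0.1495, 0.9888). M is at the origin and T lies 58.5 along u from M, so T = 58.5·u = (57.84, 8.748). Tangency of A1 to both parallel lines with radius 12.0 puts D and H at M ± 12.0·n: D = (-1.794, 11.87), H = (1.794, -11.87). Equal radii place U and F the same way about T: U = T + 12.0·n = (56.05, 20.61), F = T − 12.0·n = (59.64, -3.117). Then |MU| = |U − M| = 59.72.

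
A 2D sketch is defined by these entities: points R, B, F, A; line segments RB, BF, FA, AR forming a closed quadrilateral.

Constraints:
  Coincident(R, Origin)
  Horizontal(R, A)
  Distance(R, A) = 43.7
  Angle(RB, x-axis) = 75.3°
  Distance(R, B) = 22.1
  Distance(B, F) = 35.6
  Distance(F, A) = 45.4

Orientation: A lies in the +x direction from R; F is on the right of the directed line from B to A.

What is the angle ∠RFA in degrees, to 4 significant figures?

74.16°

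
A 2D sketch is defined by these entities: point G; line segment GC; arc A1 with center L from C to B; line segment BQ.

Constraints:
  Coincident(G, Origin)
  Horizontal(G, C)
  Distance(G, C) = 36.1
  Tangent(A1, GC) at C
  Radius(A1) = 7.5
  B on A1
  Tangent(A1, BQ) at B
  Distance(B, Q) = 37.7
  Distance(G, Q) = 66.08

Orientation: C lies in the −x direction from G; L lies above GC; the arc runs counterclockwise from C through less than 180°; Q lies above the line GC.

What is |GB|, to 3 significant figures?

31.9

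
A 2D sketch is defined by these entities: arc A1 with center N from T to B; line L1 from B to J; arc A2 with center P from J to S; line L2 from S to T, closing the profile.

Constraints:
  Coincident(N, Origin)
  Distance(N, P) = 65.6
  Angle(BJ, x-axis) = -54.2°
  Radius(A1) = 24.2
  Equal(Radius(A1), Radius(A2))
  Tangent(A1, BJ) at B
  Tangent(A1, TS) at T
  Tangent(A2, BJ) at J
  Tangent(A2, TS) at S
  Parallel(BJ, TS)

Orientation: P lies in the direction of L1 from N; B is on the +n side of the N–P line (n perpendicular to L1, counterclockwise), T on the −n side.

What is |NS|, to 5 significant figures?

69.921

The slot axis is L1's direction at -54.2°, so u = (cos -54.2°, sin -54.2°) = (0.58496, -0.81106) and n = (−sin -54.2°, cos -54.2°) = (0.81106, 0.58496). N is at the origin and P lies 65.6 along u from N, so P = 65.6·u = (38.373, -53.206). Tangency of A1 to both parallel lines with radius 24.2 puts B and T at N ± 24.2·n: B = (19.628, 14.156), T = (-19.628, -14.156). Equal radii place J and S the same way about P: J = P + 24.2·n = (58.001, -39.050), S = P − 24.2·n = (18.745, -67.362). Then |NS| = |S − N| = 69.921.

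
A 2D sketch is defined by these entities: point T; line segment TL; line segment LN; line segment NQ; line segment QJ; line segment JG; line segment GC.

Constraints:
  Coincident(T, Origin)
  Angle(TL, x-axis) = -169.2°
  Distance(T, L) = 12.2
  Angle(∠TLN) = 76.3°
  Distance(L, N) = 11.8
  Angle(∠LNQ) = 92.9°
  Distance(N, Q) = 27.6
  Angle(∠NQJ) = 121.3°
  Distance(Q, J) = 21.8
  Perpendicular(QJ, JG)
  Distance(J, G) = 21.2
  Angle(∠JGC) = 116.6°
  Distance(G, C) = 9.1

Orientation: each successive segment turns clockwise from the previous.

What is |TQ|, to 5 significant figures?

18.791

T is at the origin; TL runs at -169.2° with length 12.2, so L = (-11.984, -2.2861). ∠TLN = 76.3° gives LN at 87.100° from the x-axis; with |LN| = 11.8, N = (-11.387, 9.4988). ∠LNQ = 92.9° gives NQ at 2.8422e-14° from the x-axis; with |NQ| = 27.6, Q = (16.213, 9.4988). Then |TQ| = |Q − T| = 18.791.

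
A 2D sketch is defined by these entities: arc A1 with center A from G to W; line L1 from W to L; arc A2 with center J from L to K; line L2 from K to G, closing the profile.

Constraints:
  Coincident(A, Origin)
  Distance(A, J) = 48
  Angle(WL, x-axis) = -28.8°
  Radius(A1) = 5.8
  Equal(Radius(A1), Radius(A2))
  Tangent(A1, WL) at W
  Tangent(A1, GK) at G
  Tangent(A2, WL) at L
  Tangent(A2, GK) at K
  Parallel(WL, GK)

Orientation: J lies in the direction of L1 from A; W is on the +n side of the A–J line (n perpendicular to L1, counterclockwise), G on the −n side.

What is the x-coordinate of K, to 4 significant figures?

39.27

Tangency of A1 to both parallel lines with radius 5.8 puts W and G at A ± 5.8·n: W = (2.794, 5.083), G = (-2.794, -5.083). Equal radii place L and K the same way about J: L = J + 5.8·n = (44.86, -18.04), K = J − 5.8·n = (39.27, -28.21). So K.x = 39.27.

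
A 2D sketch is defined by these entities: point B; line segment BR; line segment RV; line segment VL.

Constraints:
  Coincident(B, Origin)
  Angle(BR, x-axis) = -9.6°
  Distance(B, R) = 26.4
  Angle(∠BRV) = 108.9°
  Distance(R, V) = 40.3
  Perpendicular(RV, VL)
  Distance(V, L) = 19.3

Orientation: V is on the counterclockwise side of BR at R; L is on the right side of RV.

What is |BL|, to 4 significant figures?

65.93

∠BRV = 108.9°, so RV runs at -9.6° + (180° − 108.9°) = 61.50° from the x-axis; with |RV| = 40.3, V = R + 40.3·(cos 61.50°, sin 61.50°) = (45.26, 31.01). RV is perpendicular to VL; with |VL| = 19.3 on the right of RV, L = V + 19.3·(0.8788, -0.4772) = (62.22, 21.80). Then |BL| = |L − B| = 65.93.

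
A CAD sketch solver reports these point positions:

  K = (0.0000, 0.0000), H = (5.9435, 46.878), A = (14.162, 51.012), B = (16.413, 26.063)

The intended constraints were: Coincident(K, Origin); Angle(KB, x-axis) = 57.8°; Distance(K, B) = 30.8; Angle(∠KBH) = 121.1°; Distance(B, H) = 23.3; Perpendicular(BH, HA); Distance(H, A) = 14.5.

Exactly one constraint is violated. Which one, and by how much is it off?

Distance(H, A) = 14.5 — off by 5.30.

K = (0.00, 0.00) ✓; KB at 57.80° ✓; |KB| = 30.80 ✓; ∠KBH = 121.1° ✓; |BH| = 23.30 ✓; ∠(BH, HA) = 90.00° ✓; |HA| = 9.200 ✗.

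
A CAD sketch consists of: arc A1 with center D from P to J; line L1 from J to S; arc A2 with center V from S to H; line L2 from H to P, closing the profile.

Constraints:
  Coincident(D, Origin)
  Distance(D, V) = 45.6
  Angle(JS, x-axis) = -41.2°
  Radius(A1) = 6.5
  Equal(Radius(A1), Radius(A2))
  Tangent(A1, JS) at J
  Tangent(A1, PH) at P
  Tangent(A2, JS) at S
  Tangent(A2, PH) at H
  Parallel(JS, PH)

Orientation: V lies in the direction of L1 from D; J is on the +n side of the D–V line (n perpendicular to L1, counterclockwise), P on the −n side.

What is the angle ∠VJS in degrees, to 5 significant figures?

8.1125°

The slot axis is L1's direction at -41.2°, so u = (cos -41.2°, sin -41.2°) = (0.75241, -0.65869) and n = (−sin -41.2°, cos -41.2°) = (0.65869, 0.75241). D is at the origin and V lies 45.6 along u from D, so V = 45.6·u = (34.310, -30.036). Tangency of A1 to both parallel lines with radius 6.5 puts J and P at D ± 6.5·n: J = (4.2815, 4.8907), P = (-4.2815, -4.8907). Equal radii place S and H the same way about V: S = V + 6.5·n = (38.592, -25.146), H = V − 6.5·n = (30.029, -34.927). Then cos ∠VJS = JV·JS / (|JV||JS|), giving 8.1125°.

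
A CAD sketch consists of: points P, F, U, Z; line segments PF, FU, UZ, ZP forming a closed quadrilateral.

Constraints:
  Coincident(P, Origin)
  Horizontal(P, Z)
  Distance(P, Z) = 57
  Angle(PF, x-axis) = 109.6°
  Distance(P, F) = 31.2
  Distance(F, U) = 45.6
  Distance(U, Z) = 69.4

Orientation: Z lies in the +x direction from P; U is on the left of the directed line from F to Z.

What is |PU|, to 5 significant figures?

64.653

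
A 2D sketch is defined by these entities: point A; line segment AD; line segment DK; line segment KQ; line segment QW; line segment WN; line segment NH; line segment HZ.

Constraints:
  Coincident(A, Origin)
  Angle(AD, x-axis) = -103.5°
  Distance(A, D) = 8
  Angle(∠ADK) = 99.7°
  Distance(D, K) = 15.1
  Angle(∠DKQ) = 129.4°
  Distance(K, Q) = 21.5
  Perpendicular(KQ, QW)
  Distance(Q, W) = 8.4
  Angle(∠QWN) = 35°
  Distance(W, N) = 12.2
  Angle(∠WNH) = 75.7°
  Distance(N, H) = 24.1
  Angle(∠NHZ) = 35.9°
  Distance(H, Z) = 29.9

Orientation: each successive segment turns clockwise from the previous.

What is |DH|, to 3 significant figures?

51.5

A is at the origin; AD runs at -103.5° with length 8.0, so D = (-1.87, -7.78). ∠ADK = 99.7° gives DK at 176° from the x-axis; with |DK| = 15.1, K = (-16.9, -6.78). ∠DKQ = 129.4° gives KQ at 126° from the x-axis; with |KQ| = 21.5, Q = (-29.5, 10.7). The perpendicularity gives QW at right angles to KQ, so QW runs at 35.6°; with |QW| = 8.4, W = (-22.6, 15.6). ∠QWN = 35.0° gives WN at -109° from the x-axis; with |WN| = 12.2, N = (-26.7, 4.09). ∠WNH = 75.7° gives NH at 146° from the x-axis; with |NH| = 24.1, H = (-46.7, 17.5). Then |DH| = |H − D| = 51.5.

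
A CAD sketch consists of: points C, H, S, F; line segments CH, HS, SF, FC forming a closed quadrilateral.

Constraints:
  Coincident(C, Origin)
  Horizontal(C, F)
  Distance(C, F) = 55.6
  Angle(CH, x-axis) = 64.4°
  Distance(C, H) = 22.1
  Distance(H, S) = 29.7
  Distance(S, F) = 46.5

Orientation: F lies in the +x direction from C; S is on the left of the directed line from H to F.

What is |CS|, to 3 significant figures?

50.8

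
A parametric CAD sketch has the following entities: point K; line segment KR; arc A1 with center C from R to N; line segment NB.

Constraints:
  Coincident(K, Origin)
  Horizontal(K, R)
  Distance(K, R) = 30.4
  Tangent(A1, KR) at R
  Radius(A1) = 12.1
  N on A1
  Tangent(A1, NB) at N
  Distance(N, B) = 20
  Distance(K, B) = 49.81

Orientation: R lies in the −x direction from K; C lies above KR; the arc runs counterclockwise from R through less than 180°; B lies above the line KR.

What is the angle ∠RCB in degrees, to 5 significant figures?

167.31°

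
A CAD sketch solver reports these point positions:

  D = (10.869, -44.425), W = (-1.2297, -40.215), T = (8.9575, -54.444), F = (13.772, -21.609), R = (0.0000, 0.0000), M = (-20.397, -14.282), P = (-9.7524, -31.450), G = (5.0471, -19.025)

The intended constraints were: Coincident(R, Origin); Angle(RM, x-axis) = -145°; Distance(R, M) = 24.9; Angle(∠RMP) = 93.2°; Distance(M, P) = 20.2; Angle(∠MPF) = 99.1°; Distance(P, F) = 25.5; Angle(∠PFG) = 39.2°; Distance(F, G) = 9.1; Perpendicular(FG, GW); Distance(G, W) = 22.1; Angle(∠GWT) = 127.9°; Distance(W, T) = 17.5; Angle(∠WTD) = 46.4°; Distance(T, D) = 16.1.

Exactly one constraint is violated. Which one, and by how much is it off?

Distance(T, D) = 16.1 — off by 5.90.

R = (0.00, 0.00) ✓; RM at -145.0° ✓; |RM| = 24.90 ✓; ∠RMP = 93.20° ✓; |MP| = 20.20 ✓; ∠MPF = 99.10° ✓; |PF| = 25.50 ✓; ∠PFG = 39.20° ✓; |FG| = 9.100 ✓; ∠(FG, GW) = 90.00° ✓; |GW| = 22.10 ✓; ∠GWT = 127.9° ✓; |WT| = 17.50 ✓; ∠WTD = 46.40° ✓; |TD| = 10.20 ✗.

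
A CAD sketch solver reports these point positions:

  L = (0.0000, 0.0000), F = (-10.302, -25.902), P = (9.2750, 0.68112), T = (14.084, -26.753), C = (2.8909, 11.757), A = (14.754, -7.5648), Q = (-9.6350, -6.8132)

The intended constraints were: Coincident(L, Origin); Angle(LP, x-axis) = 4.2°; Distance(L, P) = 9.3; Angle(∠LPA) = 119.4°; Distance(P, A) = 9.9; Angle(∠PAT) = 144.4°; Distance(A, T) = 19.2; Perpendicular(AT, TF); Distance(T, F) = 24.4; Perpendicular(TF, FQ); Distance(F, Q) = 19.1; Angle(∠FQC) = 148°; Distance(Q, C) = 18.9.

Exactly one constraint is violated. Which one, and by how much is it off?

Distance(Q, C) = 18.9 — off by 3.50.

L = (0.00, 0.00) ✓; LP at 4.200° ✓; |LP| = 9.300 ✓; ∠LPA = 119.4° ✓; |PA| = 9.900 ✓; ∠PAT = 144.4° ✓; |AT| = 19.20 ✓; ∠(AT, TF) = 90.00° ✓; |TF| = 24.40 ✓; ∠(TF, FQ) = 90.00° ✓; |FQ| = 19.10 ✓; ∠FQC = 148.0° ✓; |QC| = 22.40 ✗.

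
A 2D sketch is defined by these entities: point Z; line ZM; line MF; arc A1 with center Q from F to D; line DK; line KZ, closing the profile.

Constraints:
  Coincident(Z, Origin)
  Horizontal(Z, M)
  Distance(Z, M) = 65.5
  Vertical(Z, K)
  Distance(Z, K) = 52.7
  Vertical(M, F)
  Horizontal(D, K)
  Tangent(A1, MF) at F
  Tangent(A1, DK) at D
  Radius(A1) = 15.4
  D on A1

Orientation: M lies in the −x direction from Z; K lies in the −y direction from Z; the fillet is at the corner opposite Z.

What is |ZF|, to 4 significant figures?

75.38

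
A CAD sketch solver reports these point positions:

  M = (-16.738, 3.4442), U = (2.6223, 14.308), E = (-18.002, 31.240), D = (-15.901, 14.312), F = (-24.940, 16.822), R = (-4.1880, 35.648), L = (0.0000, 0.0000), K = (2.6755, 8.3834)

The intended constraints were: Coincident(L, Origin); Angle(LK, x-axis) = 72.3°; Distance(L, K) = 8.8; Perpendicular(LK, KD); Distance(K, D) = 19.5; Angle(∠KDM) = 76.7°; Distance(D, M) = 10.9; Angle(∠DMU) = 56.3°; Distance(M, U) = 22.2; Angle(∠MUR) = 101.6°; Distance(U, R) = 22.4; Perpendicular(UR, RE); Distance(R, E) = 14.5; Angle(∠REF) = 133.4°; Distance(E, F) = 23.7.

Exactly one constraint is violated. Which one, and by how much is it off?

Distance(E, F) = 23.7 — off by 7.70.

L = (0.00, 0.00) ✓; LK at 72.30° ✓; |LK| = 8.800 ✓; ∠(LK, KD) = 90.00° ✓; |KD| = 19.50 ✓; ∠KDM = 76.70° ✓; |DM| = 10.90 ✓; ∠DMU = 56.30° ✓; |MU| = 22.20 ✓; ∠MUR = 101.6° ✓; |UR| = 22.40 ✓; ∠(UR, RE) = 90.00° ✓; |RE| = 14.50 ✓; ∠REF = 133.4° ✓; |EF| = 16.00 ✗.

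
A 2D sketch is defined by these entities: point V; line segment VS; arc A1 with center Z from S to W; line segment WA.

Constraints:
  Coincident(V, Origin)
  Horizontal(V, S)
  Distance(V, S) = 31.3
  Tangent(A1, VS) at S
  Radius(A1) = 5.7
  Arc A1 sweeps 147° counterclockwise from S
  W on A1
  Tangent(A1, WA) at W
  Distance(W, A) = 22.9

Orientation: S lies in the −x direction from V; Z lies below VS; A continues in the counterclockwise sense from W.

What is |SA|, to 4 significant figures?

28.04

V is at the origin; V and S share the same y with |VS| = 31.3 and S on the −x side, so S = (-31.30, 0.000). The tangent condition forces ZS to be normal to VS, so Z = S + (0, -5.7) = (-31.30, -5.700). On A1, S sits at bearing 90° from Z; a 147° counterclockwise sweep puts W at bearing 237°, so W = Z + 5.7·(cos 237°, sin 237°) = (-34.40, -10.48). Since A1 is tangent to WA there, ZW ⟂ WA, so WA runs along (−sin 237°, cos 237°); with |WA| = 22.9, A = (-15.20, -22.95). Then |SA| = |A − S| = 28.04.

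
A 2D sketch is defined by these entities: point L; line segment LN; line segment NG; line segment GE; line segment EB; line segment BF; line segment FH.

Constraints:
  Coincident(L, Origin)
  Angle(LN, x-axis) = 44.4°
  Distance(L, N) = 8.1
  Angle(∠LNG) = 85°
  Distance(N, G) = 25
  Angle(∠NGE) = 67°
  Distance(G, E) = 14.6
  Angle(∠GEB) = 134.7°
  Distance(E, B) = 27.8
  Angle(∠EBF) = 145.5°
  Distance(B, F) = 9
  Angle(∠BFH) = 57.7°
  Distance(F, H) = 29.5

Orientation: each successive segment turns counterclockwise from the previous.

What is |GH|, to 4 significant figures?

19.44

L is at the origin; LN runs at 44.4° with length 8.1, so N = (5.787, 5.667). ∠LNG = 85.0° gives NG at 139.4° from the x-axis; with |NG| = 25.0, G = (-13.19, 21.94). ∠NGE = 67.0° gives GE at -107.6° from the x-axis; with |GE| = 14.6, E = (-17.61, 8.020). ∠GEB = 134.7° gives EB at -62.30° from the x-axis; with |EB| = 27.8, B = (-4.687, -16.59). ∠EBF = 145.5° gives BF at -27.80° from the x-axis; with |BF| = 9.0, F = (3.275, -20.79). ∠BFH = 57.7° gives FH at 94.50° from the x-axis; with |FH| = 29.5, H = (0.9601, 8.618). Then |GH| = |H − G| = 19.44.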